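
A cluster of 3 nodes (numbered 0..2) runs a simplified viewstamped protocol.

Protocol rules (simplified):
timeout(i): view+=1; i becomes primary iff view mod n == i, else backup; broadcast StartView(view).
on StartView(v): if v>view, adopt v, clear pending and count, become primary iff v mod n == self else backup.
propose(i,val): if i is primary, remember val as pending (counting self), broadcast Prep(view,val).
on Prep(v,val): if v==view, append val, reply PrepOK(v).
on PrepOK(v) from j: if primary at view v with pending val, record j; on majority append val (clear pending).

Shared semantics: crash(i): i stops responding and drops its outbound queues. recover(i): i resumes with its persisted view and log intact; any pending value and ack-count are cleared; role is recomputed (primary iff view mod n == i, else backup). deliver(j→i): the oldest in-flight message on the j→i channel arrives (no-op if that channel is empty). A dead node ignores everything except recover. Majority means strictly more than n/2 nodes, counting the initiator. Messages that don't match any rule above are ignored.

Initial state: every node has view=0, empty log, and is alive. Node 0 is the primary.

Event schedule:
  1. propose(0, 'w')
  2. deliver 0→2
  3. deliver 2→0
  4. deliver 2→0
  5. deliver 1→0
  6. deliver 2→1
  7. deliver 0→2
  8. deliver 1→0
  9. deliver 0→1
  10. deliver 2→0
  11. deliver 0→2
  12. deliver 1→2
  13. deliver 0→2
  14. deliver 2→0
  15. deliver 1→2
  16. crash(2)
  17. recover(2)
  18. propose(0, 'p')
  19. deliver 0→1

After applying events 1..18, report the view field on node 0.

0

step 1 propose(0,'w'): —
step 2 deliver 0→2: 2={back,v=0,log=w}
step 3 deliver 2→0: 0={prim,v=0,log=w}
step 4 deliver 2→0: —
step 5 deliver 1→0: —
step 6 deliver 2→1: —
step 7 deliver 0→2: —
step 8 deliver 1→0: —
step 9 deliver 0→1: 1={back,v=0,log=w}
step 10 deliver 2→0: —
step 11 deliver 0→2: —
step 12 deliver 1→2: —
step 13 deliver 0→2: —
step 14 deliver 2→0: —
step 15 deliver 1→2: —
step 16 crash(2): 2={✗back,v=0,log=w}
step 17 recover(2): 2={back,v=0,log=w}
step 18 propose(0,'p'): —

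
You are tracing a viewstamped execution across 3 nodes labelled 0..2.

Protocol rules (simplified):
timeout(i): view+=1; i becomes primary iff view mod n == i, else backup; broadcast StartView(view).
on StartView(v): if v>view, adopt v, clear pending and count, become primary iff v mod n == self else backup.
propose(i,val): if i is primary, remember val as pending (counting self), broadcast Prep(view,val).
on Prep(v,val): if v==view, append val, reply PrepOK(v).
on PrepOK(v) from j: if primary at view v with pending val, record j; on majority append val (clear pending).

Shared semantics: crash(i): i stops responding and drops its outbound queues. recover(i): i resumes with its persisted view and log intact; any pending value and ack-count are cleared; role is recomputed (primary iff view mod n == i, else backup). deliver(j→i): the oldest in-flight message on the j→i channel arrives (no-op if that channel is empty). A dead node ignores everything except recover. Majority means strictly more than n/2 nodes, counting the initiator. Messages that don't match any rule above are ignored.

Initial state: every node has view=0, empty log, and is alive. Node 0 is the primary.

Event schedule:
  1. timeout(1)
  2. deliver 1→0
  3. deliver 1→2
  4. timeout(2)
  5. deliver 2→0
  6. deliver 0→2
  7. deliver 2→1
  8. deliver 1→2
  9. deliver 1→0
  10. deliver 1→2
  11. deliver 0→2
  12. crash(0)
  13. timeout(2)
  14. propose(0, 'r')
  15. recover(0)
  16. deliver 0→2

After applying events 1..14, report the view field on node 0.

1. timeout(1):  <1:prim v1 ->
2. deliver 1→0:  <0:back v1 ->
3. deliver 1→2:  <2:back v1 ->
4. timeout(2):  <2:prim v2 ->
5. deliver 2→0:  <0:back v2 ->
6. deliver 0→2:  nop
7. deliver 2→1:  <1:back v2 ->
8. deliver 1→2:  nop
9. deliver 1→0:  nop
10. deliver 1→2:  nop
11. deliver 0→2:  nop
12. crash(0):  <0:✗back v2 ->
13. timeout(2):  <2:back v3 ->
14. propose(0,'r'):  nop

2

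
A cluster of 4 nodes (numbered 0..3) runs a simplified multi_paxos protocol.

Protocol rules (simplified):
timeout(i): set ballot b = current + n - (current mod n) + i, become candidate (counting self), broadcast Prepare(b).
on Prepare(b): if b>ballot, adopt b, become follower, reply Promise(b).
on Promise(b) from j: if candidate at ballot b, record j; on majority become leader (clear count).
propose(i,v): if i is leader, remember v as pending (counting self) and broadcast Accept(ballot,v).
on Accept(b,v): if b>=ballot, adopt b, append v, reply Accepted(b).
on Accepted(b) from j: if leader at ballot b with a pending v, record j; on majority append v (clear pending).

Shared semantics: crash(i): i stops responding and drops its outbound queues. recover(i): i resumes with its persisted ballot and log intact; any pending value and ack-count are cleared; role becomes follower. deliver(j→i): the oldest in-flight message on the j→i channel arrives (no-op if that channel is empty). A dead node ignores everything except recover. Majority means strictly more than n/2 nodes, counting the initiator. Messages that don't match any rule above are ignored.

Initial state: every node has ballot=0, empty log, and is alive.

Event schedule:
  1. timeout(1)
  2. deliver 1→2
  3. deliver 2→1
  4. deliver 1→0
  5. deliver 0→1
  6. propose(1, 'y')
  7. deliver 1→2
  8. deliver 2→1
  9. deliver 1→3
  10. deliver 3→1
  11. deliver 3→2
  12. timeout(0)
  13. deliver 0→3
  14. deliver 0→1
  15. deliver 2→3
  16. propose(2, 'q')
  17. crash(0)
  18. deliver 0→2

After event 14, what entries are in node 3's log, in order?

e1 timeout(1): 1[cand,b=5,-]
e2 deliver 1→2: 2[foll,b=5,-]
e3 deliver 2→1: ·
e4 deliver 1→0: 0[foll,b=5,-]
e5 deliver 0→1: 1[lead,b=5,-]
e6 propose(1,'y'): ·
e7 deliver 1→2: 2[foll,b=5,y]
e8 deliver 2→1: ·
e9 deliver 1→3: 3[foll,b=5,-]
e10 deliver 3→1: ·
e11 deliver 3→2: ·
e12 timeout(0): 0[cand,b=8,-]
e13 deliver 0→3: 3[foll,b=8,-]
e14 deliver 0→1: 1[foll,b=8,-]

empty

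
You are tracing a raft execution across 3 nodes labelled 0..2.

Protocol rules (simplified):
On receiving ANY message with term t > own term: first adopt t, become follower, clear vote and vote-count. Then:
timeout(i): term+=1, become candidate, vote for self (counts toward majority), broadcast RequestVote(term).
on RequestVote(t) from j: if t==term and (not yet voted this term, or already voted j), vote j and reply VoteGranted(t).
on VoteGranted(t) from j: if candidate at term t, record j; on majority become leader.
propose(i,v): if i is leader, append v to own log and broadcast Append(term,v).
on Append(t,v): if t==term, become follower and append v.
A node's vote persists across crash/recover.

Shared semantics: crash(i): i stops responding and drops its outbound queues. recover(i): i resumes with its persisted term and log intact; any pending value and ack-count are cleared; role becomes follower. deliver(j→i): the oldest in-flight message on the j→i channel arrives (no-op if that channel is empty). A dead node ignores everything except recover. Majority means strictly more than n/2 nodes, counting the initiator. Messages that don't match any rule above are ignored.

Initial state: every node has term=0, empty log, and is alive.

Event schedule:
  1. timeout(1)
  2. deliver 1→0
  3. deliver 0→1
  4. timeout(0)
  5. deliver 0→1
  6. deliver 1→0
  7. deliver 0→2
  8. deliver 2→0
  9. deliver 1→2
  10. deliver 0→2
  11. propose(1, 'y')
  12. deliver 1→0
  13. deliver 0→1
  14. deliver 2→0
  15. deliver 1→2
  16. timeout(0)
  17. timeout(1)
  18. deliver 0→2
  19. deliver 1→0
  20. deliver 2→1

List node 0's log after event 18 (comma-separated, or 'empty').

e1 timeout(1): 1[cand,t=1,-]
e2 deliver 1→0: 0[foll,t=1,-]
e3 deliver 0→1: 1[lead,t=1,-]
e4 timeout(0): 0[cand,t=2,-]
e5 deliver 0→1: 1[foll,t=2,-]
e6 deliver 1→0: 0[lead,t=2,-]
e7 deliver 0→2: 2[foll,t=2,-]
e8 deliver 2→0: ·
e9 deliver 1→2: ·
e10 deliver 0→2: ·
e11 propose(1,'y'): ·
e12 deliver 1→0: ·
e13 deliver 0→1: ·
e14 deliver 2→0: ·
e15 deliver 1→2: ·
e16 timeout(0): 0[cand,t=3,-]
e17 timeout(1): 1[cand,t=3,-]
e18 deliver 0→2: 2[foll,t=3,-]

empty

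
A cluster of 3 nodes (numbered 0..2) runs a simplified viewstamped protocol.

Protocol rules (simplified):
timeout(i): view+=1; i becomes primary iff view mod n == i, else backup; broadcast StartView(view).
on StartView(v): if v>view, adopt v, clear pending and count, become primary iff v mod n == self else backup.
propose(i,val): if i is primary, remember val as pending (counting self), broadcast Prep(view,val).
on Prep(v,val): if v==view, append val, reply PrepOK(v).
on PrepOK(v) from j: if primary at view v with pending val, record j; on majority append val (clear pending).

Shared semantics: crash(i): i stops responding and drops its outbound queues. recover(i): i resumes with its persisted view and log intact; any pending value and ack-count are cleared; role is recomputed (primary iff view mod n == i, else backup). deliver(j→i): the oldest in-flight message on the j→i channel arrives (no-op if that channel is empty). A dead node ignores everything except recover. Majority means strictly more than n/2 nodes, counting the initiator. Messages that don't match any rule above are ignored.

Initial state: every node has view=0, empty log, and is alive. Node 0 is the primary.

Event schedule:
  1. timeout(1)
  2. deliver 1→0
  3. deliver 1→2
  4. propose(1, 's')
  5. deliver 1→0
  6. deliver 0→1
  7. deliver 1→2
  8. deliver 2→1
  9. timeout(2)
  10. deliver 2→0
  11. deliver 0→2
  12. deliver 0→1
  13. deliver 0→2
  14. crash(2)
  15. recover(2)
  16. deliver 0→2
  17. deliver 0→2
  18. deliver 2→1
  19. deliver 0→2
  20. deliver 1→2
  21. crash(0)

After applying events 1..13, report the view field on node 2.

step 1 timeout(1): 1={prim,v=1,log=-}
step 2 deliver 1→0: 0={back,v=1,log=-}
step 3 deliver 1→2: 2={back,v=1,log=-}
step 4 propose(1,'s'): —
step 5 deliver 1→0: 0={back,v=1,log=s}
step 6 deliver 0→1: 1={prim,v=1,log=s}
step 7 deliver 1→2: 2={back,v=1,log=s}
step 8 deliver 2→1: —
step 9 timeout(2): 2={prim,v=2,log=s}
step 10 deliver 2→0: 0={back,v=2,log=s}
step 11 deliver 0→2: —
step 12 deliver 0→1: —
step 13 deliver 0→2: —

2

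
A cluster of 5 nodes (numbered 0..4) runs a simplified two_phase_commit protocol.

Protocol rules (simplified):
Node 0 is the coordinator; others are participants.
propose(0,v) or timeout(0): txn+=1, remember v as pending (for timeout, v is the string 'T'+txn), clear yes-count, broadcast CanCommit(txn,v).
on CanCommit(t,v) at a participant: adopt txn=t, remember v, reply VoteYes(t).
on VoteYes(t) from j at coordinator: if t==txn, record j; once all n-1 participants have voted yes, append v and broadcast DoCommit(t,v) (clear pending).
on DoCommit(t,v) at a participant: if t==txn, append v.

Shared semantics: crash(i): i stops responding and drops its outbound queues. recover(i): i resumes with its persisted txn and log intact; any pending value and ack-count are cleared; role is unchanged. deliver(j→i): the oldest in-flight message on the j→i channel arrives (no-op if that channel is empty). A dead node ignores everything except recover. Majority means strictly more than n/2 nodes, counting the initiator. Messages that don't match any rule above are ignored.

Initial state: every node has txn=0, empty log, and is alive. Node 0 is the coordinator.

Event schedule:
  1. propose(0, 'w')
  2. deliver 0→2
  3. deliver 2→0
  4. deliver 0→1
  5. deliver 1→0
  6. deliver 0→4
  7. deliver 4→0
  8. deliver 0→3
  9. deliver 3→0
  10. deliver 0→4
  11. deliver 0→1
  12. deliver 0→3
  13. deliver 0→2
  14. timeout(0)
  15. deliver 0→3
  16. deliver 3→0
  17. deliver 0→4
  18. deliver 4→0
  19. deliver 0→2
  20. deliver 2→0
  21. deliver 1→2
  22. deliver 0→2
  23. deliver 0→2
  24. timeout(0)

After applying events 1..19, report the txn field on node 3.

e1 propose(0,'w'): 0[coor,t=1,-]
e2 deliver 0→2: 2[part,t=1,-]
e3 deliver 2→0: ·
e4 deliver 0→1: 1[part,t=1,-]
e5 deliver 1→0: ·
e6 deliver 0→4: 4[part,t=1,-]
e7 deliver 4→0: ·
e8 deliver 0→3: 3[part,t=1,-]
e9 deliver 3→0: 0[coor,t=1,w]
e10 deliver 0→4: 4[part,t=1,w]
e11 deliver 0→1: 1[part,t=1,w]
e12 deliver 0→3: 3[part,t=1,w]
e13 deliver 0→2: 2[part,t=1,w]
e14 timeout(0): 0[coor,t=2,w]
e15 deliver 0→3: 3[part,t=2,w]
e16 deliver 3→0: ·
e17 deliver 0→4: 4[part,t=2,w]
e18 deliver 4→0: ·
e19 deliver 0→2: 2[part,t=2,w]

2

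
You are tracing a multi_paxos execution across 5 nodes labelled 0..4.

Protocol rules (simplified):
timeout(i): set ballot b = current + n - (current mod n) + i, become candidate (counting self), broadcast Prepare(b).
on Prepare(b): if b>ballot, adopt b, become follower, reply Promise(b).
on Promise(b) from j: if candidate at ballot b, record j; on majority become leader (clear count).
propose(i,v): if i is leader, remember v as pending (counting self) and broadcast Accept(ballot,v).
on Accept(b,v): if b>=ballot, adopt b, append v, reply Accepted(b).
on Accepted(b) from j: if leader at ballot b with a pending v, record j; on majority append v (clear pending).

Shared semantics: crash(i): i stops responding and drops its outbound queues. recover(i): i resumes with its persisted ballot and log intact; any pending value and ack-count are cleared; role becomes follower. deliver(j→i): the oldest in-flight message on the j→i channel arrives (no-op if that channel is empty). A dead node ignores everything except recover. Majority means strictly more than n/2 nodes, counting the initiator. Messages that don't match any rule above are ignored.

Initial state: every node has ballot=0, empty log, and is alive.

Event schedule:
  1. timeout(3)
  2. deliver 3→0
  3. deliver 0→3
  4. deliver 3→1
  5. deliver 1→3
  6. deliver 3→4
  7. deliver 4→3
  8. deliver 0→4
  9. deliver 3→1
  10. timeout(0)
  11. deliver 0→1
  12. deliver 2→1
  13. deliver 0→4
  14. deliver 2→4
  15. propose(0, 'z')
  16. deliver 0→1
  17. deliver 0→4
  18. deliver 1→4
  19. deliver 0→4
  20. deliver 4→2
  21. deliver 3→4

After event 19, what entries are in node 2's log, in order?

empty

1. timeout(3):  <3:cand b8 ->
2. deliver 3→0:  <0:foll b8 ->
3. deliver 0→3:  nop
4. deliver 3→1:  <1:foll b8 ->
5. deliver 1→3:  <3:lead b8 ->
6. deliver 3→4:  <4:foll b8 ->
7. deliver 4→3:  nop
8. deliver 0→4:  nop
9. deliver 3→1:  nop
10. timeout(0):  <0:cand b10 ->
11. deliver 0→1:  <1:foll b10 ->
12. deliver 2→1:  nop
13. deliver 0→4:  <4:foll b10 ->
14. deliver 2→4:  nop
15. propose(0,'z'):  nop
16. deliver 0→1:  nop
17. deliver 0→4:  nop
18. deliver 1→4:  nop
19. deliver 0→4:  nop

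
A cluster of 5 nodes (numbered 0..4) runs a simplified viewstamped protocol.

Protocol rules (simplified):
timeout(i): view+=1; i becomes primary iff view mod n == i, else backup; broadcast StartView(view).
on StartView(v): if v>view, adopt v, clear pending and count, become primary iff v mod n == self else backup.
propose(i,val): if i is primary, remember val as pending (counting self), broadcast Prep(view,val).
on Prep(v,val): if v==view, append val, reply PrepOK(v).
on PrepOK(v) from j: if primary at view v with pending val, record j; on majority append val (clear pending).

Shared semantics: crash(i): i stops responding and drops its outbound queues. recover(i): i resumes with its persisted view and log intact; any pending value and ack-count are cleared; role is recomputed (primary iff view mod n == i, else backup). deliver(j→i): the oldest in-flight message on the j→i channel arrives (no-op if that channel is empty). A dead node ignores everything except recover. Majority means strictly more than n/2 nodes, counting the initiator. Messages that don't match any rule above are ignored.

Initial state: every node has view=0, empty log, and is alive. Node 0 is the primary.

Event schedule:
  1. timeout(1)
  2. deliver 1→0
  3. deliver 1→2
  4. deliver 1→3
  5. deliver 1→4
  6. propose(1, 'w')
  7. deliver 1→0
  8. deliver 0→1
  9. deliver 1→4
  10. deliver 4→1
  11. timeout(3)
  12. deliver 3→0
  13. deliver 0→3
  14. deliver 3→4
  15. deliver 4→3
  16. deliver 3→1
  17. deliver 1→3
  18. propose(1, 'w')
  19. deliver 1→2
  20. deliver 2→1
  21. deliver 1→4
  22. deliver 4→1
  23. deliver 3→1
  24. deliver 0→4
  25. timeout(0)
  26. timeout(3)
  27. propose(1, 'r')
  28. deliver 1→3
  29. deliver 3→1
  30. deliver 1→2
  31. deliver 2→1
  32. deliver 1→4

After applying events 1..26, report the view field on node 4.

after 1 — timeout(1): n1:prim/v1/[-]
after 2 — deliver 1→0: n0:back/v1/[-]
after 3 — deliver 1→2: n2:back/v1/[-]
after 4 — deliver 1→3: n3:back/v1/[-]
after 5 — deliver 1→4: n4:back/v1/[-]
after 6 — propose(1,'w'): ·
after 7 — deliver 1→0: n0:back/v1/[w]
after 8 — deliver 0→1: ·
after 9 — deliver 1→4: n4:back/v1/[w]
after 10 — deliver 4→1: n1:prim/v1/[w]
after 11 — timeout(3): n3:back/v2/[-]
after 12 — deliver 3→0: n0:back/v2/[w]
after 13 — deliver 0→3: ·
after 14 — deliver 3→4: n4:back/v2/[w]
after 15 — deliver 4→3: ·
after 16 — deliver 3→1: n1:back/v2/[w]
after 17 — deliver 1→3: ·
after 18 — propose(1,'w'): ·
after 19 — deliver 1→2: n2:back/v1/[w]
after 20 — deliver 2→1: ·
after 21 — deliver 1→4: ·
after 22 — deliver 4→1: ·
after 23 — deliver 3→1: ·
after 24 — deliver 0→4: ·
after 25 — timeout(0): n0:back/v3/[w]
after 26 — timeout(3): n3:prim/v3/[-]

2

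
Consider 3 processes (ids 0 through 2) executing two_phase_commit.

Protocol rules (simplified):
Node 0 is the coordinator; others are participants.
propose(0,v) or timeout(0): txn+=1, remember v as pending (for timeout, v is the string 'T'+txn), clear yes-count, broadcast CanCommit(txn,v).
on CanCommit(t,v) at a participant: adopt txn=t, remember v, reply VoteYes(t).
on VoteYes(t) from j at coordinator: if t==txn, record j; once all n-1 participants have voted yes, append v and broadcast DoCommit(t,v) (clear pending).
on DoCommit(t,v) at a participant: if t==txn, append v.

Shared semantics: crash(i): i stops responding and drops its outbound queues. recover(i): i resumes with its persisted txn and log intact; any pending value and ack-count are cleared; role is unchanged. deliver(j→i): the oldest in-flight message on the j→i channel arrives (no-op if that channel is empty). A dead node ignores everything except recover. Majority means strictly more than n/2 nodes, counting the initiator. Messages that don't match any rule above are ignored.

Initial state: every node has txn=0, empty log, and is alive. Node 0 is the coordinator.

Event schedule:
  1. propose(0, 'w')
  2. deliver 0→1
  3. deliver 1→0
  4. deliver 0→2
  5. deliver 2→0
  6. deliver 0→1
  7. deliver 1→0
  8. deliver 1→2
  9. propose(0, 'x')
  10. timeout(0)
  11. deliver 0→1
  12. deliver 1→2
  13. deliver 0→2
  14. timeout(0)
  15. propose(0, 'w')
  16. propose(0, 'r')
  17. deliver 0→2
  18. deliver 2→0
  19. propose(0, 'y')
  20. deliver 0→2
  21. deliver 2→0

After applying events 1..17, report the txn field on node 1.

e1 propose(0,'w'): 0[coor,t=1,-]
e2 deliver 0→1: 1[part,t=1,-]
e3 deliver 1→0: ·
e4 deliver 0→2: 2[part,t=1,-]
e5 deliver 2→0: 0[coor,t=1,w]
e6 deliver 0→1: 1[part,t=1,w]
e7 deliver 1→0: ·
e8 deliver 1→2: ·
e9 propose(0,'x'): 0[coor,t=2,w]
e10 timeout(0): 0[coor,t=3,w]
e11 deliver 0→1: 1[part,t=2,w]
e12 deliver 1→2: ·
e13 deliver 0→2: 2[part,t=1,w]
e14 timeout(0): 0[coor,t=4,w]
e15 propose(0,'w'): 0[coor,t=5,w]
e16 propose(0,'r'): 0[coor,t=6,w]
e17 deliver 0→2: 2[part,t=2,w]

2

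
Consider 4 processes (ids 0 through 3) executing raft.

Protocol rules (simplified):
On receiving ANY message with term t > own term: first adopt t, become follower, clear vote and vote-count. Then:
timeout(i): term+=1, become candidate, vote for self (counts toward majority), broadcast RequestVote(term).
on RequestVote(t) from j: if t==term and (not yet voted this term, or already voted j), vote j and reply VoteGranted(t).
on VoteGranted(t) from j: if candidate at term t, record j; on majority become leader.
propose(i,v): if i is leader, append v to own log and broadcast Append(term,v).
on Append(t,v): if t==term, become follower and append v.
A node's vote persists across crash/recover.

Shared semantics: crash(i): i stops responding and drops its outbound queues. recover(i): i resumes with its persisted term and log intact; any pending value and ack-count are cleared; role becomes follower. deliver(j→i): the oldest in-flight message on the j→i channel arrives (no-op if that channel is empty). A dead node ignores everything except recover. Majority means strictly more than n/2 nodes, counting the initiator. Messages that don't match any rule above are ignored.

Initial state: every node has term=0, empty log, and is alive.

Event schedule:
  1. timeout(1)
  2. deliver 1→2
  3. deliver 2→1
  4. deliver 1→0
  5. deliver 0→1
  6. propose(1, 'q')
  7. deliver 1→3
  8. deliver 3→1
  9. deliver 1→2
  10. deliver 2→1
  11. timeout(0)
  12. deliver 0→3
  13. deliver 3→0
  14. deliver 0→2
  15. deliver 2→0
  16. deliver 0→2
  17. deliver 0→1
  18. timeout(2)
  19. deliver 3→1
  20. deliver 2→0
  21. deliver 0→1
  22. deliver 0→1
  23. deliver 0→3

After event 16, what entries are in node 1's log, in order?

q

1. timeout(1):  <1:cand t1 ->
2. deliver 1→2:  <2:foll t1 ->
3. deliver 2→1:  nop
4. deliver 1→0:  <0:foll t1 ->
5. deliver 0→1:  <1:lead t1 ->
6. propose(1,'q'):  <1:lead t1 q>
7. deliver 1→3:  <3:foll t1 ->
8. deliver 3→1:  nop
9. deliver 1→2:  <2:foll t1 q>
10. deliver 2→1:  nop
11. timeout(0):  <0:cand t2 ->
12. deliver 0→3:  <3:foll t2 ->
13. deliver 3→0:  nop
14. deliver 0→2:  <2:foll t2 q>
15. deliver 2→0:  <0:lead t2 ->
16. deliver 0→2:  nop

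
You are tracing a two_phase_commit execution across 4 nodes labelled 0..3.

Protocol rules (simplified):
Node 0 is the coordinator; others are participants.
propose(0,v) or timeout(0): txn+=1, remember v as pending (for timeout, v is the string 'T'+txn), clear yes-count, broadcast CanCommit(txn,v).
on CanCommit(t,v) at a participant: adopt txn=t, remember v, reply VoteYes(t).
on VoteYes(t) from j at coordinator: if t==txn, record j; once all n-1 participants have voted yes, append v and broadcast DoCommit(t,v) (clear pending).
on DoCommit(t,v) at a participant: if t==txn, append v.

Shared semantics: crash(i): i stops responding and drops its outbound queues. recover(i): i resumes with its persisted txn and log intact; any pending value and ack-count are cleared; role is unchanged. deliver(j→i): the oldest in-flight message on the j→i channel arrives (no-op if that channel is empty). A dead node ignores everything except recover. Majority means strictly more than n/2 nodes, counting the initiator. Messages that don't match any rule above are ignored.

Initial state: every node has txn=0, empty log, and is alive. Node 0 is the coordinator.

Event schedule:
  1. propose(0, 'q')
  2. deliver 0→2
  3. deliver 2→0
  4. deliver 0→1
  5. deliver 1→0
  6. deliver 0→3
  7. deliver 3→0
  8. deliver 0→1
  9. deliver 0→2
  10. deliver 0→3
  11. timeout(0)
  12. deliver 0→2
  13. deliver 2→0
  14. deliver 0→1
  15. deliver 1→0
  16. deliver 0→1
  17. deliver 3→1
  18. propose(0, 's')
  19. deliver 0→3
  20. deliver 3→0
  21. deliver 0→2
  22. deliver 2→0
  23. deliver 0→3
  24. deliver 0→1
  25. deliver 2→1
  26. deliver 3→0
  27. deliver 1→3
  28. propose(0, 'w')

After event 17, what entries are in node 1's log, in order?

q

[1] propose(0,'q') → N0(coor t1 [-])
[2] deliver 0→2 → N2(part t1 [-])
[3] deliver 2→0 → ∅
[4] deliver 0→1 → N1(part t1 [-])
[5] deliver 1→0 → ∅
[6] deliver 0→3 → N3(part t1 [-])
[7] deliver 3→0 → N0(coor t1 [q])
[8] deliver 0→1 → N1(part t1 [q])
[9] deliver 0→2 → N2(part t1 [q])
[10] deliver 0→3 → N3(part t1 [q])
[11] timeout(0) → N0(coor t2 [q])
[12] deliver 0→2 → N2(part t2 [q])
[13] deliver 2→0 → ∅
[14] deliver 0→1 → N1(part t2 [q])
[15] deliver 1→0 → ∅
[16] deliver 0→1 → ∅
[17] deliver 3→1 → ∅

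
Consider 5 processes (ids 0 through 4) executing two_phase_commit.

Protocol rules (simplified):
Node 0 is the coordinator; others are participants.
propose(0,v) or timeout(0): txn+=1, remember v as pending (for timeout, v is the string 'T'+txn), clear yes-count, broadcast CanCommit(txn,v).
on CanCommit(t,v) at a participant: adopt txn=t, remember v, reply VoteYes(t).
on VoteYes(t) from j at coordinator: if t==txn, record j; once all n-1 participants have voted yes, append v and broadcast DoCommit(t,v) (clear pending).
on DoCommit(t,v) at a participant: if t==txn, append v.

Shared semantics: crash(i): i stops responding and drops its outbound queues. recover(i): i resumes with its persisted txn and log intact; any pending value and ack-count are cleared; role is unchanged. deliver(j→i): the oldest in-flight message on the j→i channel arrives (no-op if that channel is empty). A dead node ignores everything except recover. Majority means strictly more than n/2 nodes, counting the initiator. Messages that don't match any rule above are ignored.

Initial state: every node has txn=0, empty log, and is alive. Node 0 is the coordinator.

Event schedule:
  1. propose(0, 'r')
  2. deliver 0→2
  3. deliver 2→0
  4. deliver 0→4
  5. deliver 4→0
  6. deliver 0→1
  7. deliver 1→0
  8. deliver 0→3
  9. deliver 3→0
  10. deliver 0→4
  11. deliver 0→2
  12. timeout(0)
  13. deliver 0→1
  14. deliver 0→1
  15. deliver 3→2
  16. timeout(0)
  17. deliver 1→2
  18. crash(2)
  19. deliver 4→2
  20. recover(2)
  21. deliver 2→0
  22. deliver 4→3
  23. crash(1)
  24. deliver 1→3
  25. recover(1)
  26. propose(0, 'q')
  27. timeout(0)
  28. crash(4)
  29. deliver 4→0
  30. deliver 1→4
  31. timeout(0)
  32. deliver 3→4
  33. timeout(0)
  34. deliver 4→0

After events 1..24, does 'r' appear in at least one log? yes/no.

yes

[1] propose(0,'r') → N0(coor t1 [-])
[2] deliver 0→2 → N2(part t1 [-])
[3] deliver 2→0 → ∅
[4] deliver 0→4 → N4(part t1 [-])
[5] deliver 4→0 → ∅
[6] deliver 0→1 → N1(part t1 [-])
[7] deliver 1→0 → ∅
[8] deliver 0→3 → N3(part t1 [-])
[9] deliver 3→0 → N0(coor t1 [r])
[10] deliver 0→4 → N4(part t1 [r])
[11] deliver 0→2 → N2(part t1 [r])
[12] timeout(0) → N0(coor t2 [r])
[13] deliver 0→1 → N1(part t1 [r])
[14] deliver 0→1 → N1(part t2 [r])
[15] deliver 3→2 → ∅
[16] timeout(0) → N0(coor t3 [r])
[17] deliver 1→2 → ∅
[18] crash(2) → N2(✗part t1 [r])
[19] deliver 4→2 → ∅
[20] recover(2) → N2(part t1 [r])
[21] deliver 2→0 → ∅
[22] deliver 4→3 → ∅
[23] crash(1) → N1(✗part t2 [r])
[24] deliver 1→3 → ∅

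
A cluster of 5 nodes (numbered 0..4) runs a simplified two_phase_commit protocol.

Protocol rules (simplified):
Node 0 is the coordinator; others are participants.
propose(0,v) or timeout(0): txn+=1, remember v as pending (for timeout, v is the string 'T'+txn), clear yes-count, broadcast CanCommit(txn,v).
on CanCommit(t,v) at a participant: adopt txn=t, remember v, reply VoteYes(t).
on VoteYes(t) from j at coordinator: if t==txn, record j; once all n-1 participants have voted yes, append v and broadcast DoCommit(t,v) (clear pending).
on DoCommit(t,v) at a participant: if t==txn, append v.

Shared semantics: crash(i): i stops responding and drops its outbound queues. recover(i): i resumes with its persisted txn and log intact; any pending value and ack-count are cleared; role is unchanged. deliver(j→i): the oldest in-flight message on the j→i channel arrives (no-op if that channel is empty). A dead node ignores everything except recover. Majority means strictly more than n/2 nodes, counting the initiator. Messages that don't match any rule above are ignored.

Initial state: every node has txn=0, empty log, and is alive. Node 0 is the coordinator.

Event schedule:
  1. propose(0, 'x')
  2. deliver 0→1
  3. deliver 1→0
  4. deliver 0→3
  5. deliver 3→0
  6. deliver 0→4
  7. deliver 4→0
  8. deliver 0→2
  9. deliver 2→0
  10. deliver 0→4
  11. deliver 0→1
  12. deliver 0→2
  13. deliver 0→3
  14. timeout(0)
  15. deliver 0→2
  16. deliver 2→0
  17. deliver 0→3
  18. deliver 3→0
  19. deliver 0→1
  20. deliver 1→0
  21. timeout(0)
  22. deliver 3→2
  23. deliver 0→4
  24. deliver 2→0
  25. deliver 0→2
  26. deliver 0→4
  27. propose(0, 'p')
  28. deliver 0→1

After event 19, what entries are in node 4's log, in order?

step 1 propose(0,'x'): 0={coor,t=1,log=-}
step 2 deliver 0→1: 1={part,t=1,log=-}
step 3 deliver 1→0: —
step 4 deliver 0→3: 3={part,t=1,log=-}
step 5 deliver 3→0: —
step 6 deliver 0→4: 4={part,t=1,log=-}
step 7 deliver 4→0: —
step 8 deliver 0→2: 2={part,t=1,log=-}
step 9 deliver 2→0: 0={coor,t=1,log=x}
step 10 deliver 0→4: 4={part,t=1,log=x}
step 11 deliver 0→1: 1={part,t=1,log=x}
step 12 deliver 0→2: 2={part,t=1,log=x}
step 13 deliver 0→3: 3={part,t=1,log=x}
step 14 timeout(0): 0={coor,t=2,log=x}
step 15 deliver 0→2: 2={part,t=2,log=x}
step 16 deliver 2→0: —
step 17 deliver 0→3: 3={part,t=2,log=x}
step 18 deliver 3→0: —
step 19 deliver 0→1: 1={part,t=2,log=x}

x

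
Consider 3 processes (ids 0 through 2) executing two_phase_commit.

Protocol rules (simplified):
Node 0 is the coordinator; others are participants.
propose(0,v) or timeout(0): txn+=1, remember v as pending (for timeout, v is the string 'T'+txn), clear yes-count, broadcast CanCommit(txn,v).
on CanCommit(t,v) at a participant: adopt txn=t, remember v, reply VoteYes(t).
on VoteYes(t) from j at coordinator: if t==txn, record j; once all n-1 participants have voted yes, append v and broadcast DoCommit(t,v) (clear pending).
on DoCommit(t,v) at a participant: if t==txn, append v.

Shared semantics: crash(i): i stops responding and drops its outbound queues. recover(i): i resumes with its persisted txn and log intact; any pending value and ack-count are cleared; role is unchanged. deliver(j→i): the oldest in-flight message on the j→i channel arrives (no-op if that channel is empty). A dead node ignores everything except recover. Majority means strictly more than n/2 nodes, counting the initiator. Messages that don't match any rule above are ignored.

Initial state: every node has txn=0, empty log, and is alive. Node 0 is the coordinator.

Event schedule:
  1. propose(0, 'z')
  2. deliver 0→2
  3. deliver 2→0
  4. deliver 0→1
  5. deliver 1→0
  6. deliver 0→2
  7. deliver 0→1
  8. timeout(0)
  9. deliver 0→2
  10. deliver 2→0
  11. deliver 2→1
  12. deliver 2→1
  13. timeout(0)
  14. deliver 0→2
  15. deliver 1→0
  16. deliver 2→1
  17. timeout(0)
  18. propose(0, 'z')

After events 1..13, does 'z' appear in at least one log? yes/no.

[1] propose(0,'z') → N0(coor t1 [-])
[2] deliver 0→2 → N2(part t1 [-])
[3] deliver 2→0 → ∅
[4] deliver 0→1 → N1(part t1 [-])
[5] deliver 1→0 → N0(coor t1 [z])
[6] deliver 0→2 → N2(part t1 [z])
[7] deliver 0→1 → N1(part t1 [z])
[8] timeout(0) → N0(coor t2 [z])
[9] deliver 0→2 → N2(part t2 [z])
[10] deliver 2→0 → ∅
[11] deliver 2→1 → ∅
[12] deliver 2→1 → ∅
[13] timeout(0) → N0(coor t3 [z])

yes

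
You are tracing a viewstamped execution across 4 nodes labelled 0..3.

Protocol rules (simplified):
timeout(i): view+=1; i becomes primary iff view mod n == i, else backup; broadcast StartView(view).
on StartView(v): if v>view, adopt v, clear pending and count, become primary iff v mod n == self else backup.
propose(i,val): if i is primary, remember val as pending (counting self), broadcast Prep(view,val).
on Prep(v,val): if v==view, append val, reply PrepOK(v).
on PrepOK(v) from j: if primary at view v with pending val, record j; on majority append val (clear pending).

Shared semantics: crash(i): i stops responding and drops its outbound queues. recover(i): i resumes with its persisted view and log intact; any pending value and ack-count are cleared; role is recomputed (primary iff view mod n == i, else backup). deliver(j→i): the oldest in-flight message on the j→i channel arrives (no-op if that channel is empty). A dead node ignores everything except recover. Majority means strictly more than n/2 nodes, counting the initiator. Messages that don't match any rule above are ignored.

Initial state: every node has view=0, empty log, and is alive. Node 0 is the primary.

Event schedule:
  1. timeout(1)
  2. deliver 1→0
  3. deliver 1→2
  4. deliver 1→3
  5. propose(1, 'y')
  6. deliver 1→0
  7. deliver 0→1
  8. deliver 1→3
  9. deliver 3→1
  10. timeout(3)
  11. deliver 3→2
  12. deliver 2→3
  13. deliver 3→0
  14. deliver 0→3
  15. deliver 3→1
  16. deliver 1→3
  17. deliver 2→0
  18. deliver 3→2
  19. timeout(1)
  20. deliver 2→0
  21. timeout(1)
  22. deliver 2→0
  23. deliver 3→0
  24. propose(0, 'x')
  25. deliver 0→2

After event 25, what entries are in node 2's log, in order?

empty

e1 timeout(1): 1[prim,v=1,-]
e2 deliver 1→0: 0[back,v=1,-]
e3 deliver 1→2: 2[back,v=1,-]
e4 deliver 1→3: 3[back,v=1,-]
e5 propose(1,'y'): ·
e6 deliver 1→0: 0[back,v=1,y]
e7 deliver 0→1: ·
e8 deliver 1→3: 3[back,v=1,y]
e9 deliver 3→1: 1[prim,v=1,y]
e10 timeout(3): 3[back,v=2,y]
e11 deliver 3→2: 2[prim,v=2,-]
e12 deliver 2→3: ·
e13 deliver 3→0: 0[back,v=2,y]
e14 deliver 0→3: ·
e15 deliver 3→1: 1[back,v=2,y]
e16 deliver 1→3: ·
e17 deliver 2→0: ·
e18 deliver 3→2: ·
e19 timeout(1): 1[back,v=3,y]
e20 deliver 2→0: ·
e21 timeout(1): 1[back,v=4,y]
e22 deliver 2→0: ·
e23 deliver 3→0: ·
e24 propose(0,'x'): ·
e25 deliver 0→2: ·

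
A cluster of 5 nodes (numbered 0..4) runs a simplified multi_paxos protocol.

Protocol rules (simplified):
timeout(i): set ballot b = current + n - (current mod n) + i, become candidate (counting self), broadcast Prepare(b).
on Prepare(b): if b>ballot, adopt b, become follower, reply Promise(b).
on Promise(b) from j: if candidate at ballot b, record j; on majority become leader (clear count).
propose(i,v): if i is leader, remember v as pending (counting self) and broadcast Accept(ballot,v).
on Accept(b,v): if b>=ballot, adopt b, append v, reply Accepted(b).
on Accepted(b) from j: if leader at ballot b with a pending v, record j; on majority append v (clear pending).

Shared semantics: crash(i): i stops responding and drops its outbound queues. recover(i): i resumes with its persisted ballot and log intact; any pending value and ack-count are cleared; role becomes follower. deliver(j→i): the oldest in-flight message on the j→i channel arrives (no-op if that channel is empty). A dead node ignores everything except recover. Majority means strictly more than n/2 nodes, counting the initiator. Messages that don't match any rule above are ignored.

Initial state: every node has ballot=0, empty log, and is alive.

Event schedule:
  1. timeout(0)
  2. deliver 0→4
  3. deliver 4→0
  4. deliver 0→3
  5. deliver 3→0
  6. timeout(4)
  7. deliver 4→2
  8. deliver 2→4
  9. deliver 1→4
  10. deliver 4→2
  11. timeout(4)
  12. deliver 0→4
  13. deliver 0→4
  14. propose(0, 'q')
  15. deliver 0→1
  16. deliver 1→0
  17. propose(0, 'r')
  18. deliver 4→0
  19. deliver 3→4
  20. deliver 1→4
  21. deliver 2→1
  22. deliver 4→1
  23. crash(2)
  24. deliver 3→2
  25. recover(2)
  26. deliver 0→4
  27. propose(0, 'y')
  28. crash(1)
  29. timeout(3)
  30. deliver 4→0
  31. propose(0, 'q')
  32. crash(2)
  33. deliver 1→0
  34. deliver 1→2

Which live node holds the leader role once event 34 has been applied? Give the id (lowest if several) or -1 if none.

[1] timeout(0) → N0(cand b5 [-])
[2] deliver 0→4 → N4(foll b5 [-])
[3] deliver 4→0 → ∅
[4] deliver 0→3 → N3(foll b5 [-])
[5] deliver 3→0 → N0(lead b5 [-])
[6] timeout(4) → N4(cand b14 [-])
[7] deliver 4→2 → N2(foll b14 [-])
[8] deliver 2→4 → ∅
[9] deliver 1→4 → ∅
[10] deliver 4→2 → ∅
[11] timeout(4) → N4(cand b19 [-])
[12] deliver 0→4 → ∅
[13] deliver 0→4 → ∅
[14] propose(0,'q') → ∅
[15] deliver 0→1 → N1(foll b5 [-])
[16] deliver 1→0 → ∅
[17] propose(0,'r') → ∅
[18] deliver 4→0 → N0(foll b14 [-])
[19] deliver 3→4 → ∅
[20] deliver 1→4 → ∅
[21] deliver 2→1 → ∅
[22] deliver 4→1 → N1(foll b14 [-])
[23] crash(2) → N2(✗foll b14 [-])
[24] deliver 3→2 → ∅
[25] recover(2) → N2(foll b14 [-])
[26] deliver 0→4 → ∅
[27] propose(0,'y') → ∅
[28] crash(1) → N1(✗foll b14 [-])
[29] timeout(3) → N3(cand b13 [-])
[30] deliver 4→0 → N0(foll b19 [-])
[31] propose(0,'q') → ∅
[32] crash(2) → N2(✗foll b14 [-])
[33] deliver 1→0 → ∅
[34] deliver 1→2 → ∅

-1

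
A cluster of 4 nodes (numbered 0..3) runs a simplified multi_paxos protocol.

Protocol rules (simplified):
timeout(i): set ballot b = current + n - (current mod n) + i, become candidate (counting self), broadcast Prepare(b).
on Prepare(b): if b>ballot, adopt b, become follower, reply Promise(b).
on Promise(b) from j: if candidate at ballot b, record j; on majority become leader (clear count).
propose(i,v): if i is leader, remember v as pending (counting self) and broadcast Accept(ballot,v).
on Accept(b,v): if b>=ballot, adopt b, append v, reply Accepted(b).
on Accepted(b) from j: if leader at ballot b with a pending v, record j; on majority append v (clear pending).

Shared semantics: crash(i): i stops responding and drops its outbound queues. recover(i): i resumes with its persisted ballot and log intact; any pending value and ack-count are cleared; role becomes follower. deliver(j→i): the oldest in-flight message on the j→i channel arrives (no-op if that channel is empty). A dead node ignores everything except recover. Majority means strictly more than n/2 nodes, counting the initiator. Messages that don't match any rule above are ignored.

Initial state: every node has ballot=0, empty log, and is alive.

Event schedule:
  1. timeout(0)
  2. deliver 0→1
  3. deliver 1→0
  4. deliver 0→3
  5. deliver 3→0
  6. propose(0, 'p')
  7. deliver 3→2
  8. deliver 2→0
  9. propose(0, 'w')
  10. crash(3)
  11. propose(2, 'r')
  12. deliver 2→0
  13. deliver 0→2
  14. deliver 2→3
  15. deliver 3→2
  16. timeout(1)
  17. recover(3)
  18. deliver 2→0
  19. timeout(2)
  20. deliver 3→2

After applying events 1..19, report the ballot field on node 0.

4

step 1 timeout(0): 0={cand,b=4,log=-}
step 2 deliver 0→1: 1={foll,b=4,log=-}
step 3 deliver 1→0: —
step 4 deliver 0→3: 3={foll,b=4,log=-}
step 5 deliver 3→0: 0={lead,b=4,log=-}
step 6 propose(0,'p'): —
step 7 deliver 3→2: —
step 8 deliver 2→0: —
step 9 propose(0,'w'): —
step 10 crash(3): 3={✗foll,b=4,log=-}
step 11 propose(2,'r'): —
step 12 deliver 2→0: —
step 13 deliver 0→2: 2={foll,b=4,log=-}
step 14 deliver 2→3: —
step 15 deliver 3→2: —
step 16 timeout(1): 1={cand,b=9,log=-}
step 17 recover(3): 3={foll,b=4,log=-}
step 18 deliver 2→0: —
step 19 timeout(2): 2={cand,b=10,log=-}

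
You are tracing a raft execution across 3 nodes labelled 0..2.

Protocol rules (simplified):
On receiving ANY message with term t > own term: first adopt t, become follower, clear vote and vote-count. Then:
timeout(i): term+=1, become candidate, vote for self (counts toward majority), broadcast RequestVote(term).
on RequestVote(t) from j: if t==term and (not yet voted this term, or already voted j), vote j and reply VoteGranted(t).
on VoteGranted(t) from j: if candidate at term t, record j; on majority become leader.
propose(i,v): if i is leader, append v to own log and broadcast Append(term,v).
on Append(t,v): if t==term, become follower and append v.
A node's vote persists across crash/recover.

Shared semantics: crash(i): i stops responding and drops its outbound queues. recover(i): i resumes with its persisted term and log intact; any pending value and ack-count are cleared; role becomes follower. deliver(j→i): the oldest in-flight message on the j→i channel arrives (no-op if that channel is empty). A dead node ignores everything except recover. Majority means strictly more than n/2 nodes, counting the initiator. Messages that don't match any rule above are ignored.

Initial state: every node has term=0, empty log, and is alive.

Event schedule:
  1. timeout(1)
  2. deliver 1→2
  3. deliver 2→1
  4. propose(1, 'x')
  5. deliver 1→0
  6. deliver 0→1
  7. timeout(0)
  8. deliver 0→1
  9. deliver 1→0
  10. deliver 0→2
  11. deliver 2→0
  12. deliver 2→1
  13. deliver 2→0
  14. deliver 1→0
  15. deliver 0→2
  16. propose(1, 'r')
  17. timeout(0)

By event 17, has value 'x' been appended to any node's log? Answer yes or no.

1. timeout(1):  <1:cand t1 ->
2. deliver 1→2:  <2:foll t1 ->
3. deliver 2→1:  <1:lead t1 ->
4. propose(1,'x'):  <1:lead t1 x>
5. deliver 1→0:  <0:foll t1 ->
6. deliver 0→1:  nop
7. timeout(0):  <0:cand t2 ->
8. deliver 0→1:  <1:foll t2 x>
9. deliver 1→0:  nop
10. deliver 0→2:  <2:foll t2 ->
11. deliver 2→0:  <0:lead t2 ->
12. deliver 2→1:  nop
13. deliver 2→0:  nop
14. deliver 1→0:  nop
15. deliver 0→2:  nop
16. propose(1,'r'):  nop
17. timeout(0):  <0:cand t3 ->

yes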